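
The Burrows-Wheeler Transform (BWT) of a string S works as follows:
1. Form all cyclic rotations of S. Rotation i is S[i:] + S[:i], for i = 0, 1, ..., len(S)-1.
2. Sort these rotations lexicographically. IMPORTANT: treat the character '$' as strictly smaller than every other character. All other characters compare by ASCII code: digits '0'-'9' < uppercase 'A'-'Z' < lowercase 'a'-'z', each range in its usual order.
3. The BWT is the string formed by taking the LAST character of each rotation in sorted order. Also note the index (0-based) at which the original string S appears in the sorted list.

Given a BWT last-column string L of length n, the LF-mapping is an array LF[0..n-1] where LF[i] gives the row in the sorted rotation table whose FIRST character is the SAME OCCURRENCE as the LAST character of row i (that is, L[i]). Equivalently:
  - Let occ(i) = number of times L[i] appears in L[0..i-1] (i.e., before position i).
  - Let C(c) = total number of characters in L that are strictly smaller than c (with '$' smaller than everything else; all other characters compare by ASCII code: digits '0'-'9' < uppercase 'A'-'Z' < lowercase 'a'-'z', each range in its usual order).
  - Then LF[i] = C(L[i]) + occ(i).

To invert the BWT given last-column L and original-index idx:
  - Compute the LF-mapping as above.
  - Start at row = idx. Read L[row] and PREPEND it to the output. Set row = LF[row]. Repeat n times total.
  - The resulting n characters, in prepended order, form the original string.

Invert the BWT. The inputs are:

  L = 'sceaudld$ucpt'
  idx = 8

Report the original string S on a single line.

LF mapping: 9 2 6 1 11 4 7 5 0 12 3 8 10
Walk LF starting at row 8, prepending L[row]:
  step 1: row=8, L[8]='$', prepend. Next row=LF[8]=0
  step 2: row=0, L[0]='s', prepend. Next row=LF[0]=9
  step 3: row=9, L[9]='u', prepend. Next row=LF[9]=12
  step 4: row=12, L[12]='t', prepend. Next row=LF[12]=10
  step 5: row=10, L[10]='c', prepend. Next row=LF[10]=3
  step 6: row=3, L[3]='a', prepend. Next row=LF[3]=1
  step 7: row=1, L[1]='c', prepend. Next row=LF[1]=2
  step 8: row=2, L[2]='e', prepend. Next row=LF[2]=6
  step 9: row=6, L[6]='l', prepend. Next row=LF[6]=7
  step 10: row=7, L[7]='d', prepend. Next row=LF[7]=5
  step 11: row=5, L[5]='d', prepend. Next row=LF[5]=4
  step 12: row=4, L[4]='u', prepend. Next row=LF[4]=11
  step 13: row=11, L[11]='p', prepend. Next row=LF[11]=8
Reversed output: puddlecactus$

Answer: puddlecactus$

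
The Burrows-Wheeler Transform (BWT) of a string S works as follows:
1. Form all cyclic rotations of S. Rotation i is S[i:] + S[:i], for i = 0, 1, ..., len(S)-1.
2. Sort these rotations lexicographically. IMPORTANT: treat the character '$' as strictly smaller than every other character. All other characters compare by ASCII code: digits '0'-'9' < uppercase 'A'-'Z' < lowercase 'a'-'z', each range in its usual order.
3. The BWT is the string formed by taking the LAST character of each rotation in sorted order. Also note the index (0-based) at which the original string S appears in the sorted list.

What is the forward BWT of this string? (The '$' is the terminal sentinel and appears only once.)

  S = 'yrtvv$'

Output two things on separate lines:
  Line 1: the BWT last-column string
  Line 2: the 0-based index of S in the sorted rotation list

All 6 rotations (rotation i = S[i:]+S[:i]):
  rot[0] = yrtvv$
  rot[1] = rtvv$y
  rot[2] = tvv$yr
  rot[3] = vv$yrt
  rot[4] = v$yrtv
  rot[5] = $yrtvv
Sorted (with $ < everything):
  sorted[0] = $yrtvv  (last char: 'v')
  sorted[1] = rtvv$y  (last char: 'y')
  sorted[2] = tvv$yr  (last char: 'r')
  sorted[3] = v$yrtv  (last char: 'v')
  sorted[4] = vv$yrt  (last char: 't')
  sorted[5] = yrtvv$  (last char: '$')
Last column: vyrvt$
Original string S is at sorted index 5

Answer: vyrvt$
5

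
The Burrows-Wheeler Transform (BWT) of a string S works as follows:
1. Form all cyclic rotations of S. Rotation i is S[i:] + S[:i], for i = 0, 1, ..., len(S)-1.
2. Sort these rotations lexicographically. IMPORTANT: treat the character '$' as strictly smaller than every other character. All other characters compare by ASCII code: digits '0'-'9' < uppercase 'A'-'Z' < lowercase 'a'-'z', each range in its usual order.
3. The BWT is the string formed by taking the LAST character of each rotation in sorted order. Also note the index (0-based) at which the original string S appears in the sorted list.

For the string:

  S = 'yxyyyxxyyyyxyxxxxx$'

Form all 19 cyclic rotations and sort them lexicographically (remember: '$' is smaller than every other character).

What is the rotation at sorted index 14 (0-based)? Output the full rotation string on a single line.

Answer: yyxxyyyyxyxxxxx$yxy

Derivation:
All 19 rotations (rotation i = S[i:]+S[:i]):
  rot[0] = yxyyyxxyyyyxyxxxxx$
  rot[1] = xyyyxxyyyyxyxxxxx$y
  rot[2] = yyyxxyyyyxyxxxxx$yx
  rot[3] = yyxxyyyyxyxxxxx$yxy
  rot[4] = yxxyyyyxyxxxxx$yxyy
  rot[5] = xxyyyyxyxxxxx$yxyyy
  rot[6] = xyyyyxyxxxxx$yxyyyx
  rot[7] = yyyyxyxxxxx$yxyyyxx
  rot[8] = yyyxyxxxxx$yxyyyxxy
  rot[9] = yyxyxxxxx$yxyyyxxyy
  rot[10] = yxyxxxxx$yxyyyxxyyy
  rot[11] = xyxxxxx$yxyyyxxyyyy
  rot[12] = yxxxxx$yxyyyxxyyyyx
  rot[13] = xxxxx$yxyyyxxyyyyxy
  rot[14] = xxxx$yxyyyxxyyyyxyx
  rot[15] = xxx$yxyyyxxyyyyxyxx
  rot[16] = xx$yxyyyxxyyyyxyxxx
  rot[17] = x$yxyyyxxyyyyxyxxxx
  rot[18] = $yxyyyxxyyyyxyxxxxx
Sorted (with $ < everything):
  sorted[0] = $yxyyyxxyyyyxyxxxxx
  sorted[1] = x$yxyyyxxyyyyxyxxxx
  sorted[2] = xx$yxyyyxxyyyyxyxxx
  sorted[3] = xxx$yxyyyxxyyyyxyxx
  sorted[4] = xxxx$yxyyyxxyyyyxyx
  sorted[5] = xxxxx$yxyyyxxyyyyxy
  sorted[6] = xxyyyyxyxxxxx$yxyyy
  sorted[7] = xyxxxxx$yxyyyxxyyyy
  sorted[8] = xyyyxxyyyyxyxxxxx$y
  sorted[9] = xyyyyxyxxxxx$yxyyyx
  sorted[10] = yxxxxx$yxyyyxxyyyyx
  sorted[11] = yxxyyyyxyxxxxx$yxyy
  sorted[12] = yxyxxxxx$yxyyyxxyyy
  sorted[13] = yxyyyxxyyyyxyxxxxx$
  sorted[14] = yyxxyyyyxyxxxxx$yxy
  sorted[15] = yyxyxxxxx$yxyyyxxyy
  sorted[16] = yyyxxyyyyxyxxxxx$yx
  sorted[17] = yyyxyxxxxx$yxyyyxxy
  sorted[18] = yyyyxyxxxxx$yxyyyxx
sorted[14] = yyxxyyyyxyxxxxx$yxy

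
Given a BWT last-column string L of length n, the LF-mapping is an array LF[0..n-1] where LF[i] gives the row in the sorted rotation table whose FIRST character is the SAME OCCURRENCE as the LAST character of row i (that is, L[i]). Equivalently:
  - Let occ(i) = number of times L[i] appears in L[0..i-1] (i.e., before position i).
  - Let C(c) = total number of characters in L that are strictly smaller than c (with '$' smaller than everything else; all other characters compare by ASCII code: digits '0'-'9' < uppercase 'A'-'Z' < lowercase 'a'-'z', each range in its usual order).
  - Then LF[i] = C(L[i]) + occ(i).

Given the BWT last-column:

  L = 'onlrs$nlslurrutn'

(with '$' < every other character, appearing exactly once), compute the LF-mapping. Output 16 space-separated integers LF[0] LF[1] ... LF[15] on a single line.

Answer: 7 4 1 8 11 0 5 2 12 3 14 9 10 15 13 6

Derivation:
Char counts: '$':1, 'l':3, 'n':3, 'o':1, 'r':3, 's':2, 't':1, 'u':2
C (first-col start): C('$')=0, C('l')=1, C('n')=4, C('o')=7, C('r')=8, C('s')=11, C('t')=13, C('u')=14
L[0]='o': occ=0, LF[0]=C('o')+0=7+0=7
L[1]='n': occ=0, LF[1]=C('n')+0=4+0=4
L[2]='l': occ=0, LF[2]=C('l')+0=1+0=1
L[3]='r': occ=0, LF[3]=C('r')+0=8+0=8
L[4]='s': occ=0, LF[4]=C('s')+0=11+0=11
L[5]='$': occ=0, LF[5]=C('$')+0=0+0=0
L[6]='n': occ=1, LF[6]=C('n')+1=4+1=5
L[7]='l': occ=1, LF[7]=C('l')+1=1+1=2
L[8]='s': occ=1, LF[8]=C('s')+1=11+1=12
L[9]='l': occ=2, LF[9]=C('l')+2=1+2=3
L[10]='u': occ=0, LF[10]=C('u')+0=14+0=14
L[11]='r': occ=1, LF[11]=C('r')+1=8+1=9
L[12]='r': occ=2, LF[12]=C('r')+2=8+2=10
L[13]='u': occ=1, LF[13]=C('u')+1=14+1=15
L[14]='t': occ=0, LF[14]=C('t')+0=13+0=13
L[15]='n': occ=2, LF[15]=C('n')+2=4+2=6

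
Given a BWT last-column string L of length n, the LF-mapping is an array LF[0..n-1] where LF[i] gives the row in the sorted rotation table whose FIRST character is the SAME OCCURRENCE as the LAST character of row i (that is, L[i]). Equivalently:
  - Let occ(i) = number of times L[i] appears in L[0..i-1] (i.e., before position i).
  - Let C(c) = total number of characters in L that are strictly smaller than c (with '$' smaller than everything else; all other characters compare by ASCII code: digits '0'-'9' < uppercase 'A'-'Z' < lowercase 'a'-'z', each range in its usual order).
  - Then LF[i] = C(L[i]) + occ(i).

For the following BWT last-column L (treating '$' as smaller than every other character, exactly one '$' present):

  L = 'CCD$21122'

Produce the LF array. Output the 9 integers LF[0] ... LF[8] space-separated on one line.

Char counts: '$':1, '1':2, '2':3, 'C':2, 'D':1
C (first-col start): C('$')=0, C('1')=1, C('2')=3, C('C')=6, C('D')=8
L[0]='C': occ=0, LF[0]=C('C')+0=6+0=6
L[1]='C': occ=1, LF[1]=C('C')+1=6+1=7
L[2]='D': occ=0, LF[2]=C('D')+0=8+0=8
L[3]='$': occ=0, LF[3]=C('$')+0=0+0=0
L[4]='2': occ=0, LF[4]=C('2')+0=3+0=3
L[5]='1': occ=0, LF[5]=C('1')+0=1+0=1
L[6]='1': occ=1, LF[6]=C('1')+1=1+1=2
L[7]='2': occ=1, LF[7]=C('2')+1=3+1=4
L[8]='2': occ=2, LF[8]=C('2')+2=3+2=5

Answer: 6 7 8 0 3 1 2 4 5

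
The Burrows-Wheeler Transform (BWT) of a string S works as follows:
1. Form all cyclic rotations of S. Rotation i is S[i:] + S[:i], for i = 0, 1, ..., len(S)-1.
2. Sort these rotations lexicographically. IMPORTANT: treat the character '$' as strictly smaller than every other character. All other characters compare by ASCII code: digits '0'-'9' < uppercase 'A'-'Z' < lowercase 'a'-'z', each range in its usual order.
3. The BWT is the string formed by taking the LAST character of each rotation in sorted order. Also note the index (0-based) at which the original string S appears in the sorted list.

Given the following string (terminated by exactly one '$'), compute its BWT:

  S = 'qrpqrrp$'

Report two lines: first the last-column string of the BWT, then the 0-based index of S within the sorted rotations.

Answer: prr$prqq
3

Derivation:
All 8 rotations (rotation i = S[i:]+S[:i]):
  rot[0] = qrpqrrp$
  rot[1] = rpqrrp$q
  rot[2] = pqrrp$qr
  rot[3] = qrrp$qrp
  rot[4] = rrp$qrpq
  rot[5] = rp$qrpqr
  rot[6] = p$qrpqrr
  rot[7] = $qrpqrrp
Sorted (with $ < everything):
  sorted[0] = $qrpqrrp  (last char: 'p')
  sorted[1] = p$qrpqrr  (last char: 'r')
  sorted[2] = pqrrp$qr  (last char: 'r')
  sorted[3] = qrpqrrp$  (last char: '$')
  sorted[4] = qrrp$qrp  (last char: 'p')
  sorted[5] = rp$qrpqr  (last char: 'r')
  sorted[6] = rpqrrp$q  (last char: 'q')
  sorted[7] = rrp$qrpq  (last char: 'q')
Last column: prr$prqq
Original string S is at sorted index 3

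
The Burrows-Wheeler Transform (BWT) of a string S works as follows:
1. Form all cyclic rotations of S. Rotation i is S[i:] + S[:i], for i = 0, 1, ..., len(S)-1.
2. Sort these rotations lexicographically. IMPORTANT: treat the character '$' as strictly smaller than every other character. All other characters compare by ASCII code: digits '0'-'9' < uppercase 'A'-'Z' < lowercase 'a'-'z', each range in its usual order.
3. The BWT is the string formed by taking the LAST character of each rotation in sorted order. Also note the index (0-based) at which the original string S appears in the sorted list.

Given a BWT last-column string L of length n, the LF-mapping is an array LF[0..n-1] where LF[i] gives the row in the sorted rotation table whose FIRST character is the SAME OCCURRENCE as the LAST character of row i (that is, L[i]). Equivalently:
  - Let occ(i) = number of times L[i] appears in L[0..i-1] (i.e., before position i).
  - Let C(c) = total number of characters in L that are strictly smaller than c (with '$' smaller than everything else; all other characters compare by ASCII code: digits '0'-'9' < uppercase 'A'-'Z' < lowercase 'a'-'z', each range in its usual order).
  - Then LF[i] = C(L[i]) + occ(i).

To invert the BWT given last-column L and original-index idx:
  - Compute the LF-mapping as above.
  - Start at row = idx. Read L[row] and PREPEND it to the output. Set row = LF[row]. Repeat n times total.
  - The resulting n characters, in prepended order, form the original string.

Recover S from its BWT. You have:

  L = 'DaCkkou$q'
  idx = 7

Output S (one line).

LF mapping: 2 3 1 4 5 6 8 0 7
Walk LF starting at row 7, prepending L[row]:
  step 1: row=7, L[7]='$', prepend. Next row=LF[7]=0
  step 2: row=0, L[0]='D', prepend. Next row=LF[0]=2
  step 3: row=2, L[2]='C', prepend. Next row=LF[2]=1
  step 4: row=1, L[1]='a', prepend. Next row=LF[1]=3
  step 5: row=3, L[3]='k', prepend. Next row=LF[3]=4
  step 6: row=4, L[4]='k', prepend. Next row=LF[4]=5
  step 7: row=5, L[5]='o', prepend. Next row=LF[5]=6
  step 8: row=6, L[6]='u', prepend. Next row=LF[6]=8
  step 9: row=8, L[8]='q', prepend. Next row=LF[8]=7
Reversed output: quokkaCD$

Answer: quokkaCD$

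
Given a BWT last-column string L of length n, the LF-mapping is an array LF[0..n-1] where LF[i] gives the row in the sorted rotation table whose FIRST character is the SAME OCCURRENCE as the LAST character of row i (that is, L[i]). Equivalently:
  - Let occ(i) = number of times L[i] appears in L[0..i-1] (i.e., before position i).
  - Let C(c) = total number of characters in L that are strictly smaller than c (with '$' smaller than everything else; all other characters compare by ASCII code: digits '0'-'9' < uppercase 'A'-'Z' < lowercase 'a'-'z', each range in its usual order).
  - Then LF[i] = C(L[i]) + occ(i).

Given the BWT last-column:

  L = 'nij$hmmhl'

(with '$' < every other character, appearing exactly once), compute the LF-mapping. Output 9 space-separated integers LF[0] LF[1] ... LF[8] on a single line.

Answer: 8 3 4 0 1 6 7 2 5

Derivation:
Char counts: '$':1, 'h':2, 'i':1, 'j':1, 'l':1, 'm':2, 'n':1
C (first-col start): C('$')=0, C('h')=1, C('i')=3, C('j')=4, C('l')=5, C('m')=6, C('n')=8
L[0]='n': occ=0, LF[0]=C('n')+0=8+0=8
L[1]='i': occ=0, LF[1]=C('i')+0=3+0=3
L[2]='j': occ=0, LF[2]=C('j')+0=4+0=4
L[3]='$': occ=0, LF[3]=C('$')+0=0+0=0
L[4]='h': occ=0, LF[4]=C('h')+0=1+0=1
L[5]='m': occ=0, LF[5]=C('m')+0=6+0=6
L[6]='m': occ=1, LF[6]=C('m')+1=6+1=7
L[7]='h': occ=1, LF[7]=C('h')+1=1+1=2
L[8]='l': occ=0, LF[8]=C('l')+0=5+0=5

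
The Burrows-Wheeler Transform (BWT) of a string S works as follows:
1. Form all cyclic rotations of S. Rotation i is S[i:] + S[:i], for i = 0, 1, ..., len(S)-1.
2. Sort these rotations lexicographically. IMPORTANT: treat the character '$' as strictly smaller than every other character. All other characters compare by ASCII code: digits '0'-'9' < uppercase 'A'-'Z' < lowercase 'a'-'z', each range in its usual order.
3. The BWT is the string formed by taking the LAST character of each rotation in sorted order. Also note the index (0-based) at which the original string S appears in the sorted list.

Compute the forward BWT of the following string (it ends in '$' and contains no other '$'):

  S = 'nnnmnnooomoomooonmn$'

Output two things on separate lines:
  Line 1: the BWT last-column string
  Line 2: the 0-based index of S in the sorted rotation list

All 20 rotations (rotation i = S[i:]+S[:i]):
  rot[0] = nnnmnnooomoomooonmn$
  rot[1] = nnmnnooomoomooonmn$n
  rot[2] = nmnnooomoomooonmn$nn
  rot[3] = mnnooomoomooonmn$nnn
  rot[4] = nnooomoomooonmn$nnnm
  rot[5] = nooomoomooonmn$nnnmn
  rot[6] = ooomoomooonmn$nnnmnn
  rot[7] = oomoomooonmn$nnnmnno
  rot[8] = omoomooonmn$nnnmnnoo
  rot[9] = moomooonmn$nnnmnnooo
  rot[10] = oomooonmn$nnnmnnooom
  rot[11] = omooonmn$nnnmnnooomo
  rot[12] = mooonmn$nnnmnnooomoo
  rot[13] = ooonmn$nnnmnnooomoom
  rot[14] = oonmn$nnnmnnooomoomo
  rot[15] = onmn$nnnmnnooomoomoo
  rot[16] = nmn$nnnmnnooomoomooo
  rot[17] = mn$nnnmnnooomoomooon
  rot[18] = n$nnnmnnooomoomooonm
  rot[19] = $nnnmnnooomoomooonmn
Sorted (with $ < everything):
  sorted[0] = $nnnmnnooomoomooonmn  (last char: 'n')
  sorted[1] = mn$nnnmnnooomoomooon  (last char: 'n')
  sorted[2] = mnnooomoomooonmn$nnn  (last char: 'n')
  sorted[3] = moomooonmn$nnnmnnooo  (last char: 'o')
  sorted[4] = mooonmn$nnnmnnooomoo  (last char: 'o')
  sorted[5] = n$nnnmnnooomoomooonm  (last char: 'm')
  sorted[6] = nmn$nnnmnnooomoomooo  (last char: 'o')
  sorted[7] = nmnnooomoomooonmn$nn  (last char: 'n')
  sorted[8] = nnmnnooomoomooonmn$n  (last char: 'n')
  sorted[9] = nnnmnnooomoomooonmn$  (last char: '$')
  sorted[10] = nnooomoomooonmn$nnnm  (last char: 'm')
  sorted[11] = nooomoomooonmn$nnnmn  (last char: 'n')
  sorted[12] = omoomooonmn$nnnmnnoo  (last char: 'o')
  sorted[13] = omooonmn$nnnmnnooomo  (last char: 'o')
  sorted[14] = onmn$nnnmnnooomoomoo  (last char: 'o')
  sorted[15] = oomoomooonmn$nnnmnno  (last char: 'o')
  sorted[16] = oomooonmn$nnnmnnooom  (last char: 'm')
  sorted[17] = oonmn$nnnmnnooomoomo  (last char: 'o')
  sorted[18] = ooomoomooonmn$nnnmnn  (last char: 'n')
  sorted[19] = ooonmn$nnnmnnooomoom  (last char: 'm')
Last column: nnnoomonn$mnoooomonm
Original string S is at sorted index 9

Answer: nnnoomonn$mnoooomonm
9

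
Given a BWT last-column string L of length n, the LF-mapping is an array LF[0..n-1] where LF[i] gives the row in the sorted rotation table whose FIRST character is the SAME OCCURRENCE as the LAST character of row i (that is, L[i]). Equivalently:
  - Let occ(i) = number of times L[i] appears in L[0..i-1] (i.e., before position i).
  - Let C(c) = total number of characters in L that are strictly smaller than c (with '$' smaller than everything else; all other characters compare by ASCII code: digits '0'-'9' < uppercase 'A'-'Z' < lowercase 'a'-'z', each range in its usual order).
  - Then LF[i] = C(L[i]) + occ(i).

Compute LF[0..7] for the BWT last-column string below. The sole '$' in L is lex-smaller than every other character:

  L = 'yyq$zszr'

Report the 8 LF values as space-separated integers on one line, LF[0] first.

Char counts: '$':1, 'q':1, 'r':1, 's':1, 'y':2, 'z':2
C (first-col start): C('$')=0, C('q')=1, C('r')=2, C('s')=3, C('y')=4, C('z')=6
L[0]='y': occ=0, LF[0]=C('y')+0=4+0=4
L[1]='y': occ=1, LF[1]=C('y')+1=4+1=5
L[2]='q': occ=0, LF[2]=C('q')+0=1+0=1
L[3]='$': occ=0, LF[3]=C('$')+0=0+0=0
L[4]='z': occ=0, LF[4]=C('z')+0=6+0=6
L[5]='s': occ=0, LF[5]=C('s')+0=3+0=3
L[6]='z': occ=1, LF[6]=C('z')+1=6+1=7
L[7]='r': occ=0, LF[7]=C('r')+0=2+0=2

Answer: 4 5 1 0 6 3 7 2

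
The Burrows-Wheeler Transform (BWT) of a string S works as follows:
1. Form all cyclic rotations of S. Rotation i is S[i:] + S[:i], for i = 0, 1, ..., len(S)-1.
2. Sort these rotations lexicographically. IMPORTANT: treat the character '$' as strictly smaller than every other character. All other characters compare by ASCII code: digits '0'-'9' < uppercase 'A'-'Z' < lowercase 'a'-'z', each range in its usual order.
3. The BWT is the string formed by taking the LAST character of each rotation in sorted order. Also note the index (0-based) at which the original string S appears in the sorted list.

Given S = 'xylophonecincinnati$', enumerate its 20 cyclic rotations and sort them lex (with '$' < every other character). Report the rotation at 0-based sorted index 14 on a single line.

Answer: onecincinnati$xyloph

Derivation:
All 20 rotations (rotation i = S[i:]+S[:i]):
  rot[0] = xylophonecincinnati$
  rot[1] = ylophonecincinnati$x
  rot[2] = lophonecincinnati$xy
  rot[3] = ophonecincinnati$xyl
  rot[4] = phonecincinnati$xylo
  rot[5] = honecincinnati$xylop
  rot[6] = onecincinnati$xyloph
  rot[7] = necincinnati$xylopho
  rot[8] = ecincinnati$xylophon
  rot[9] = cincinnati$xylophone
  rot[10] = incinnati$xylophonec
  rot[11] = ncinnati$xylophoneci
  rot[12] = cinnati$xylophonecin
  rot[13] = innati$xylophonecinc
  rot[14] = nnati$xylophonecinci
  rot[15] = nati$xylophonecincin
  rot[16] = ati$xylophonecincinn
  rot[17] = ti$xylophonecincinna
  rot[18] = i$xylophonecincinnat
  rot[19] = $xylophonecincinnati
Sorted (with $ < everything):
  sorted[0] = $xylophonecincinnati
  sorted[1] = ati$xylophonecincinn
  sorted[2] = cincinnati$xylophone
  sorted[3] = cinnati$xylophonecin
  sorted[4] = ecincinnati$xylophon
  sorted[5] = honecincinnati$xylop
  sorted[6] = i$xylophonecincinnat
  sorted[7] = incinnati$xylophonec
  sorted[8] = innati$xylophonecinc
  sorted[9] = lophonecincinnati$xy
  sorted[10] = nati$xylophonecincin
  sorted[11] = ncinnati$xylophoneci
  sorted[12] = necincinnati$xylopho
  sorted[13] = nnati$xylophonecinci
  sorted[14] = onecincinnati$xyloph
  sorted[15] = ophonecincinnati$xyl
  sorted[16] = phonecincinnati$xylo
  sorted[17] = ti$xylophonecincinna
  sorted[18] = xylophonecincinnati$
  sorted[19] = ylophonecincinnati$x
sorted[14] = onecincinnati$xyloph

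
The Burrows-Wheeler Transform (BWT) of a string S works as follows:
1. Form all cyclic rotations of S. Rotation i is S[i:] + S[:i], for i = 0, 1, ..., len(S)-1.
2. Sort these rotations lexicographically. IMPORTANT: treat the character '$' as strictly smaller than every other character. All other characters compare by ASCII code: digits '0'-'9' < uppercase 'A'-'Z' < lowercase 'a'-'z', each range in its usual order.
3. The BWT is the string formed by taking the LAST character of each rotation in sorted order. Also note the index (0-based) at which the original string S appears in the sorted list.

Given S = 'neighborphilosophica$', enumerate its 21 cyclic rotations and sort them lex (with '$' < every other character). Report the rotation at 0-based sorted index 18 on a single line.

Answer: philosophica$neighbor

Derivation:
All 21 rotations (rotation i = S[i:]+S[:i]):
  rot[0] = neighborphilosophica$
  rot[1] = eighborphilosophica$n
  rot[2] = ighborphilosophica$ne
  rot[3] = ghborphilosophica$nei
  rot[4] = hborphilosophica$neig
  rot[5] = borphilosophica$neigh
  rot[6] = orphilosophica$neighb
  rot[7] = rphilosophica$neighbo
  rot[8] = philosophica$neighbor
  rot[9] = hilosophica$neighborp
  rot[10] = ilosophica$neighborph
  rot[11] = losophica$neighborphi
  rot[12] = osophica$neighborphil
  rot[13] = sophica$neighborphilo
  rot[14] = ophica$neighborphilos
  rot[15] = phica$neighborphiloso
  rot[16] = hica$neighborphilosop
  rot[17] = ica$neighborphilosoph
  rot[18] = ca$neighborphilosophi
  rot[19] = a$neighborphilosophic
  rot[20] = $neighborphilosophica
Sorted (with $ < everything):
  sorted[0] = $neighborphilosophica
  sorted[1] = a$neighborphilosophic
  sorted[2] = borphilosophica$neigh
  sorted[3] = ca$neighborphilosophi
  sorted[4] = eighborphilosophica$n
  sorted[5] = ghborphilosophica$nei
  sorted[6] = hborphilosophica$neig
  sorted[7] = hica$neighborphilosop
  sorted[8] = hilosophica$neighborp
  sorted[9] = ica$neighborphilosoph
  sorted[10] = ighborphilosophica$ne
  sorted[11] = ilosophica$neighborph
  sorted[12] = losophica$neighborphi
  sorted[13] = neighborphilosophica$
  sorted[14] = ophica$neighborphilos
  sorted[15] = orphilosophica$neighb
  sorted[16] = osophica$neighborphil
  sorted[17] = phica$neighborphiloso
  sorted[18] = philosophica$neighbor
  sorted[19] = rphilosophica$neighbo
  sorted[20] = sophica$neighborphilo
sorted[18] = philosophica$neighbor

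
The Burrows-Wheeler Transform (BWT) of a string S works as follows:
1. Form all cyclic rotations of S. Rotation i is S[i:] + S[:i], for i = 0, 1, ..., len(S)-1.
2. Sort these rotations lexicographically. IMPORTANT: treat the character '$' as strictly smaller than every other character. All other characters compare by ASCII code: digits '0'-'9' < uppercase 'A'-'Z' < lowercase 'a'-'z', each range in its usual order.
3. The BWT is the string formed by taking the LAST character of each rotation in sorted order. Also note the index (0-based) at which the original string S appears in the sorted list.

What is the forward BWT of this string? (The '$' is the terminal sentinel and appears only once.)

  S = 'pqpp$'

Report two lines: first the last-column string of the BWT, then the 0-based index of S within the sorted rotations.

All 5 rotations (rotation i = S[i:]+S[:i]):
  rot[0] = pqpp$
  rot[1] = qpp$p
  rot[2] = pp$pq
  rot[3] = p$pqp
  rot[4] = $pqpp
Sorted (with $ < everything):
  sorted[0] = $pqpp  (last char: 'p')
  sorted[1] = p$pqp  (last char: 'p')
  sorted[2] = pp$pq  (last char: 'q')
  sorted[3] = pqpp$  (last char: '$')
  sorted[4] = qpp$p  (last char: 'p')
Last column: ppq$p
Original string S is at sorted index 3

Answer: ppq$p
3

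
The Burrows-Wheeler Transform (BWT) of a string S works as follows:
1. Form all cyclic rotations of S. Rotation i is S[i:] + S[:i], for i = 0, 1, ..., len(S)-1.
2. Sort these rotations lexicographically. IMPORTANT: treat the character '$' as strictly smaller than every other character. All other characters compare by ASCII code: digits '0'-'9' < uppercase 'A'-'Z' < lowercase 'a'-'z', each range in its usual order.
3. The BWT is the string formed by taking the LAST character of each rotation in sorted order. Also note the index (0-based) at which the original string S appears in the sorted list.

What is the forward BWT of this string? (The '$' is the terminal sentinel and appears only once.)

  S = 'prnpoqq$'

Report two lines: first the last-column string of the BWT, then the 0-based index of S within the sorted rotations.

Answer: qrpn$qop
4

Derivation:
All 8 rotations (rotation i = S[i:]+S[:i]):
  rot[0] = prnpoqq$
  rot[1] = rnpoqq$p
  rot[2] = npoqq$pr
  rot[3] = poqq$prn
  rot[4] = oqq$prnp
  rot[5] = qq$prnpo
  rot[6] = q$prnpoq
  rot[7] = $prnpoqq
Sorted (with $ < everything):
  sorted[0] = $prnpoqq  (last char: 'q')
  sorted[1] = npoqq$pr  (last char: 'r')
  sorted[2] = oqq$prnp  (last char: 'p')
  sorted[3] = poqq$prn  (last char: 'n')
  sorted[4] = prnpoqq$  (last char: '$')
  sorted[5] = q$prnpoq  (last char: 'q')
  sorted[6] = qq$prnpo  (last char: 'o')
  sorted[7] = rnpoqq$p  (last char: 'p')
Last column: qrpn$qop
Original string S is at sorted index 4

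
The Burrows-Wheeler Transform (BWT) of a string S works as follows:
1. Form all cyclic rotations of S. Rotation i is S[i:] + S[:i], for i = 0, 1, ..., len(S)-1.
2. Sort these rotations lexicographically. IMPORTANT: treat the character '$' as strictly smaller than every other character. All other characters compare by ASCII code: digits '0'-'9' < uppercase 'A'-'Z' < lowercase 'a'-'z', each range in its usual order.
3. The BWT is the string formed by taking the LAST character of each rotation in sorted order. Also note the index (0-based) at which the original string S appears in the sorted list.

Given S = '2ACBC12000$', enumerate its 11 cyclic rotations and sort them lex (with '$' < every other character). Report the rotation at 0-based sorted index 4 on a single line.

Answer: 12000$2ACBC

Derivation:
All 11 rotations (rotation i = S[i:]+S[:i]):
  rot[0] = 2ACBC12000$
  rot[1] = ACBC12000$2
  rot[2] = CBC12000$2A
  rot[3] = BC12000$2AC
  rot[4] = C12000$2ACB
  rot[5] = 12000$2ACBC
  rot[6] = 2000$2ACBC1
  rot[7] = 000$2ACBC12
  rot[8] = 00$2ACBC120
  rot[9] = 0$2ACBC1200
  rot[10] = $2ACBC12000
Sorted (with $ < everything):
  sorted[0] = $2ACBC12000
  sorted[1] = 0$2ACBC1200
  sorted[2] = 00$2ACBC120
  sorted[3] = 000$2ACBC12
  sorted[4] = 12000$2ACBC
  sorted[5] = 2000$2ACBC1
  sorted[6] = 2ACBC12000$
  sorted[7] = ACBC12000$2
  sorted[8] = BC12000$2AC
  sorted[9] = C12000$2ACB
  sorted[10] = CBC12000$2A
sorted[4] = 12000$2ACBC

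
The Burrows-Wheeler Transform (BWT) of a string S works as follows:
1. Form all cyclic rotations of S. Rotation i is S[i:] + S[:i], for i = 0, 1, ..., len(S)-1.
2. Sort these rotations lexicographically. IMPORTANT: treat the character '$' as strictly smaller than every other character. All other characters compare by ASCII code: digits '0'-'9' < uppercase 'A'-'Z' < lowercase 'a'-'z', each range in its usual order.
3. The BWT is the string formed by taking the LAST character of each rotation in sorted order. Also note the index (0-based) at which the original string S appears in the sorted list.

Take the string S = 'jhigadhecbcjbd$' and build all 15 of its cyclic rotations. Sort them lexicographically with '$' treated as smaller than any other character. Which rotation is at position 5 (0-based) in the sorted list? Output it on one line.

All 15 rotations (rotation i = S[i:]+S[:i]):
  rot[0] = jhigadhecbcjbd$
  rot[1] = higadhecbcjbd$j
  rot[2] = igadhecbcjbd$jh
  rot[3] = gadhecbcjbd$jhi
  rot[4] = adhecbcjbd$jhig
  rot[5] = dhecbcjbd$jhiga
  rot[6] = hecbcjbd$jhigad
  rot[7] = ecbcjbd$jhigadh
  rot[8] = cbcjbd$jhigadhe
  rot[9] = bcjbd$jhigadhec
  rot[10] = cjbd$jhigadhecb
  rot[11] = jbd$jhigadhecbc
  rot[12] = bd$jhigadhecbcj
  rot[13] = d$jhigadhecbcjb
  rot[14] = $jhigadhecbcjbd
Sorted (with $ < everything):
  sorted[0] = $jhigadhecbcjbd
  sorted[1] = adhecbcjbd$jhig
  sorted[2] = bcjbd$jhigadhec
  sorted[3] = bd$jhigadhecbcj
  sorted[4] = cbcjbd$jhigadhe
  sorted[5] = cjbd$jhigadhecb
  sorted[6] = d$jhigadhecbcjb
  sorted[7] = dhecbcjbd$jhiga
  sorted[8] = ecbcjbd$jhigadh
  sorted[9] = gadhecbcjbd$jhi
  sorted[10] = hecbcjbd$jhigad
  sorted[11] = higadhecbcjbd$j
  sorted[12] = igadhecbcjbd$jh
  sorted[13] = jbd$jhigadhecbc
  sorted[14] = jhigadhecbcjbd$
sorted[5] = cjbd$jhigadhecb

Answer: cjbd$jhigadhecb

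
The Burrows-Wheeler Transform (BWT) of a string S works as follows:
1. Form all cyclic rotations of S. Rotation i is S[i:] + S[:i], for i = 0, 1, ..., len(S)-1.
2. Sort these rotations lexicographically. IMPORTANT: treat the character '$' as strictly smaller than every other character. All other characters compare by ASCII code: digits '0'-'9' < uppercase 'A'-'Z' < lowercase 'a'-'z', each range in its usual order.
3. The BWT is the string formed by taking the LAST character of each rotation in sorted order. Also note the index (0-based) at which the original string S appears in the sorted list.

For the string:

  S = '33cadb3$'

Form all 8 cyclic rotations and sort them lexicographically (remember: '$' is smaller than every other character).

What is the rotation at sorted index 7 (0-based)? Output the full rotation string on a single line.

Answer: db3$33ca

Derivation:
All 8 rotations (rotation i = S[i:]+S[:i]):
  rot[0] = 33cadb3$
  rot[1] = 3cadb3$3
  rot[2] = cadb3$33
  rot[3] = adb3$33c
  rot[4] = db3$33ca
  rot[5] = b3$33cad
  rot[6] = 3$33cadb
  rot[7] = $33cadb3
Sorted (with $ < everything):
  sorted[0] = $33cadb3
  sorted[1] = 3$33cadb
  sorted[2] = 33cadb3$
  sorted[3] = 3cadb3$3
  sorted[4] = adb3$33c
  sorted[5] = b3$33cad
  sorted[6] = cadb3$33
  sorted[7] = db3$33ca
sorted[7] = db3$33ca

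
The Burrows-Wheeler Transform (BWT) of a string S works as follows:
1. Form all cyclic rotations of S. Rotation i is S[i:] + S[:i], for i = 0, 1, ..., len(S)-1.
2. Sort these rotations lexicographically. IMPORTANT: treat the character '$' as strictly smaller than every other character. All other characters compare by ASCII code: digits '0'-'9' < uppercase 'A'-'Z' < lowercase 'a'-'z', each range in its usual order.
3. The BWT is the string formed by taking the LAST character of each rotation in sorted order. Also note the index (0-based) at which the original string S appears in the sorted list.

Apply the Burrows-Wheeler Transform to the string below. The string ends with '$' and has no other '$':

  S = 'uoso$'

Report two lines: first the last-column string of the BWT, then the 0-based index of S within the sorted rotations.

Answer: osuo$
4

Derivation:
All 5 rotations (rotation i = S[i:]+S[:i]):
  rot[0] = uoso$
  rot[1] = oso$u
  rot[2] = so$uo
  rot[3] = o$uos
  rot[4] = $uoso
Sorted (with $ < everything):
  sorted[0] = $uoso  (last char: 'o')
  sorted[1] = o$uos  (last char: 's')
  sorted[2] = oso$u  (last char: 'u')
  sorted[3] = so$uo  (last char: 'o')
  sorted[4] = uoso$  (last char: '$')
Last column: osuo$
Original string S is at sorted index 4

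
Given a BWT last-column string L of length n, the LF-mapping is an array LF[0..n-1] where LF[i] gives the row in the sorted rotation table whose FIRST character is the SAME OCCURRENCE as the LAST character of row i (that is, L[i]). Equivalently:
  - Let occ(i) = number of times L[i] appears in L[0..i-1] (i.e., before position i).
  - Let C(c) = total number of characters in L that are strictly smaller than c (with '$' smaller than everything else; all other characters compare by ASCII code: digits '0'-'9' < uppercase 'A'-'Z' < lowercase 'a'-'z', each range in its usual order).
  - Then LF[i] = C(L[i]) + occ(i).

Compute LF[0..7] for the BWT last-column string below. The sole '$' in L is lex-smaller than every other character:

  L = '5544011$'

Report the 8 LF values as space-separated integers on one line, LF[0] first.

Char counts: '$':1, '0':1, '1':2, '4':2, '5':2
C (first-col start): C('$')=0, C('0')=1, C('1')=2, C('4')=4, C('5')=6
L[0]='5': occ=0, LF[0]=C('5')+0=6+0=6
L[1]='5': occ=1, LF[1]=C('5')+1=6+1=7
L[2]='4': occ=0, LF[2]=C('4')+0=4+0=4
L[3]='4': occ=1, LF[3]=C('4')+1=4+1=5
L[4]='0': occ=0, LF[4]=C('0')+0=1+0=1
L[5]='1': occ=0, LF[5]=C('1')+0=2+0=2
L[6]='1': occ=1, LF[6]=C('1')+1=2+1=3
L[7]='$': occ=0, LF[7]=C('$')+0=0+0=0

Answer: 6 7 4 5 1 2 3 0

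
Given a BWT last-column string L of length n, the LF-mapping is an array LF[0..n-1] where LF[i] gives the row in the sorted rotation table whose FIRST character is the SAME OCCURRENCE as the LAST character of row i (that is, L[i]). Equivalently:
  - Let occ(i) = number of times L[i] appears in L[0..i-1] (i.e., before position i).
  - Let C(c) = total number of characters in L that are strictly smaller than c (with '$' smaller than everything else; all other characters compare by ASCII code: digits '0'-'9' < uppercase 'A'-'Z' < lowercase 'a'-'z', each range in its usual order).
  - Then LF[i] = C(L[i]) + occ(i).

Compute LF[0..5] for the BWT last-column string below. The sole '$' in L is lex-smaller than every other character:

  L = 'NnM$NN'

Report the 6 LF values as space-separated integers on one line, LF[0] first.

Char counts: '$':1, 'M':1, 'N':3, 'n':1
C (first-col start): C('$')=0, C('M')=1, C('N')=2, C('n')=5
L[0]='N': occ=0, LF[0]=C('N')+0=2+0=2
L[1]='n': occ=0, LF[1]=C('n')+0=5+0=5
L[2]='M': occ=0, LF[2]=C('M')+0=1+0=1
L[3]='$': occ=0, LF[3]=C('$')+0=0+0=0
L[4]='N': occ=1, LF[4]=C('N')+1=2+1=3
L[5]='N': occ=2, LF[5]=C('N')+2=2+2=4

Answer: 2 5 1 0 3 4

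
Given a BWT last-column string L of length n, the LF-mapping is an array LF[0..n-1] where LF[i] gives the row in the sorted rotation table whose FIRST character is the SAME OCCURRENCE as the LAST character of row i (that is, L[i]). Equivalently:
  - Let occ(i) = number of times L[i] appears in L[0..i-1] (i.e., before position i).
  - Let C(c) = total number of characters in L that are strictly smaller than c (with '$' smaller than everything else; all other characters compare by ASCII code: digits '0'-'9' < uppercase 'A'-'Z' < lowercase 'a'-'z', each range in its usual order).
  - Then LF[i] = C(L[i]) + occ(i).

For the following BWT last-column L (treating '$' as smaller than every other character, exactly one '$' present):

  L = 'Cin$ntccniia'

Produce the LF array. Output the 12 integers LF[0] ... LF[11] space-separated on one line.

Char counts: '$':1, 'C':1, 'a':1, 'c':2, 'i':3, 'n':3, 't':1
C (first-col start): C('$')=0, C('C')=1, C('a')=2, C('c')=3, C('i')=5, C('n')=8, C('t')=11
L[0]='C': occ=0, LF[0]=C('C')+0=1+0=1
L[1]='i': occ=0, LF[1]=C('i')+0=5+0=5
L[2]='n': occ=0, LF[2]=C('n')+0=8+0=8
L[3]='$': occ=0, LF[3]=C('$')+0=0+0=0
L[4]='n': occ=1, LF[4]=C('n')+1=8+1=9
L[5]='t': occ=0, LF[5]=C('t')+0=11+0=11
L[6]='c': occ=0, LF[6]=C('c')+0=3+0=3
L[7]='c': occ=1, LF[7]=C('c')+1=3+1=4
L[8]='n': occ=2, LF[8]=C('n')+2=8+2=10
L[9]='i': occ=1, LF[9]=C('i')+1=5+1=6
L[10]='i': occ=2, LF[10]=C('i')+2=5+2=7
L[11]='a': occ=0, LF[11]=C('a')+0=2+0=2

Answer: 1 5 8 0 9 11 3 4 10 6 7 2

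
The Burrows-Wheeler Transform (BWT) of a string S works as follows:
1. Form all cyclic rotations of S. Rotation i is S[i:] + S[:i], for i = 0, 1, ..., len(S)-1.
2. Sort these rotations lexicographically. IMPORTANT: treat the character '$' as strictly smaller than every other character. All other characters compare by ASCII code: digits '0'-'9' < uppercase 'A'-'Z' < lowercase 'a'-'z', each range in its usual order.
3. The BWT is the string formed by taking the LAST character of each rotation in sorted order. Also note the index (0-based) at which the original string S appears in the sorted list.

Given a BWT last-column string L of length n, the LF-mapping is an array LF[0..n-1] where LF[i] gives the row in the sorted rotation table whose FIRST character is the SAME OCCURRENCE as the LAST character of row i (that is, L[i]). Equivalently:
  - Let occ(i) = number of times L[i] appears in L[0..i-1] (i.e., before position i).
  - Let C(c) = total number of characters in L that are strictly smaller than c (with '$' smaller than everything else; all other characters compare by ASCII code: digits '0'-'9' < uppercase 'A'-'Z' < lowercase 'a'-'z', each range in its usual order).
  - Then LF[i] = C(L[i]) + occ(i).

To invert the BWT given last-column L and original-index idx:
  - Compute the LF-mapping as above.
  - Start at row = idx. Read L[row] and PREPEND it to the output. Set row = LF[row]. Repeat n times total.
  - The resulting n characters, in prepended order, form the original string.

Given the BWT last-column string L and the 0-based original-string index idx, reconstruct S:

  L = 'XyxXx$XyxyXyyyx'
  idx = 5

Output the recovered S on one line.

LF mapping: 1 9 5 2 6 0 3 10 7 11 4 12 13 14 8
Walk LF starting at row 5, prepending L[row]:
  step 1: row=5, L[5]='$', prepend. Next row=LF[5]=0
  step 2: row=0, L[0]='X', prepend. Next row=LF[0]=1
  step 3: row=1, L[1]='y', prepend. Next row=LF[1]=9
  step 4: row=9, L[9]='y', prepend. Next row=LF[9]=11
  step 5: row=11, L[11]='y', prepend. Next row=LF[11]=12
  step 6: row=12, L[12]='y', prepend. Next row=LF[12]=13
  step 7: row=13, L[13]='y', prepend. Next row=LF[13]=14
  step 8: row=14, L[14]='x', prepend. Next row=LF[14]=8
  step 9: row=8, L[8]='x', prepend. Next row=LF[8]=7
  step 10: row=7, L[7]='y', prepend. Next row=LF[7]=10
  step 11: row=10, L[10]='X', prepend. Next row=LF[10]=4
  step 12: row=4, L[4]='x', prepend. Next row=LF[4]=6
  step 13: row=6, L[6]='X', prepend. Next row=LF[6]=3
  step 14: row=3, L[3]='X', prepend. Next row=LF[3]=2
  step 15: row=2, L[2]='x', prepend. Next row=LF[2]=5
Reversed output: xXXxXyxxyyyyyX$

Answer: xXXxXyxxyyyyyX$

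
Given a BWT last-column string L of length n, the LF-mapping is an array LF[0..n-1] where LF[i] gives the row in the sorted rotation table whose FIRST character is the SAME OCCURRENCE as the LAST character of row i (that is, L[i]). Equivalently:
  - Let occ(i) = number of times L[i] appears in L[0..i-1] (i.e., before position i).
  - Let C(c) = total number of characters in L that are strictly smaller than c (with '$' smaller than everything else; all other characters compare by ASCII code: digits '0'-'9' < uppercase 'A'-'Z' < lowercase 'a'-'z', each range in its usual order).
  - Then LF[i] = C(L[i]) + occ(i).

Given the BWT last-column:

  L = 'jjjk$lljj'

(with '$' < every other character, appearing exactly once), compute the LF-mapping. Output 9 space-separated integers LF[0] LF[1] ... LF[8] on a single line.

Answer: 1 2 3 6 0 7 8 4 5

Derivation:
Char counts: '$':1, 'j':5, 'k':1, 'l':2
C (first-col start): C('$')=0, C('j')=1, C('k')=6, C('l')=7
L[0]='j': occ=0, LF[0]=C('j')+0=1+0=1
L[1]='j': occ=1, LF[1]=C('j')+1=1+1=2
L[2]='j': occ=2, LF[2]=C('j')+2=1+2=3
L[3]='k': occ=0, LF[3]=C('k')+0=6+0=6
L[4]='$': occ=0, LF[4]=C('$')+0=0+0=0
L[5]='l': occ=0, LF[5]=C('l')+0=7+0=7
L[6]='l': occ=1, LF[6]=C('l')+1=7+1=8
L[7]='j': occ=3, LF[7]=C('j')+3=1+3=4
L[8]='j': occ=4, LF[8]=C('j')+4=1+4=5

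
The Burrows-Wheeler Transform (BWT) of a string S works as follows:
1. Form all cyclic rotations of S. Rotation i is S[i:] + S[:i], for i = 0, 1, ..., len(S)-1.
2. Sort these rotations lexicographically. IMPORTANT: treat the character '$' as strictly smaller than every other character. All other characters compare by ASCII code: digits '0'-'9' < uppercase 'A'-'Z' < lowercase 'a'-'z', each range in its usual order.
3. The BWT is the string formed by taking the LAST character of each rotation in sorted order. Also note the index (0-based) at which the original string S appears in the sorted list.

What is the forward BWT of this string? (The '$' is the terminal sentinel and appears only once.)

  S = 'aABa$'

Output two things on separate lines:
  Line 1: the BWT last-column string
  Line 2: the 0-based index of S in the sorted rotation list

Answer: aaAB$
4

Derivation:
All 5 rotations (rotation i = S[i:]+S[:i]):
  rot[0] = aABa$
  rot[1] = ABa$a
  rot[2] = Ba$aA
  rot[3] = a$aAB
  rot[4] = $aABa
Sorted (with $ < everything):
  sorted[0] = $aABa  (last char: 'a')
  sorted[1] = ABa$a  (last char: 'a')
  sorted[2] = Ba$aA  (last char: 'A')
  sorted[3] = a$aAB  (last char: 'B')
  sorted[4] = aABa$  (last char: '$')
Last column: aaAB$
Original string S is at sorted index 4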